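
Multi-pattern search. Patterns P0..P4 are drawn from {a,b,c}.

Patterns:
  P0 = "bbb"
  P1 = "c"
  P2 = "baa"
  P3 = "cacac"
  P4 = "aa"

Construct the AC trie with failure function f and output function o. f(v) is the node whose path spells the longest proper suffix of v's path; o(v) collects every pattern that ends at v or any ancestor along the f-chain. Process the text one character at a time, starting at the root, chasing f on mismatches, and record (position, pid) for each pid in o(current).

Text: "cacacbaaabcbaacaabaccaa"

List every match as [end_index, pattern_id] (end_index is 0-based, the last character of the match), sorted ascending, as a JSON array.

Construct AC machine:
Trie (insert patterns):
  n0 'ε': a→11 b→1 c→4
  n1 'b': a→5 b→2
  n2 'bb': b→3
  n3 'bbb': ·  [P0 ends]
  n4 'c': a→7  [P1 ends]
  n5 'ba': a→6
  n6 'baa': ·  [P2 ends]
  n7 'ca': c→8
  n8 'cac': a→9
  n9 'caca': c→10
  n10 'cacac': ·  [P3 ends]
  n11 'a': a→12
  n12 'aa': ·  [P4 ends]

Failure links (BFS by depth):
  n1('b'): parent n0 fail=0; on 'b' 0 → fail=0;  out ∅∪∅=∅
  n4('c'): parent n0 fail=0; on 'c' 0 → fail=0;  out {1}∪∅={1}
  n11('a'): parent n0 fail=0; on 'a' 0 → fail=0;  out ∅∪∅=∅
  n2('bb'): parent n1 fail=0; on 'b' 0 → fail=1;  out ∅∪∅=∅
  n5('ba'): parent n1 fail=0; on 'a' 0 → fail=11;  out ∅∪∅=∅
  n7('ca'): parent n4 fail=0; on 'a' 0 → fail=11;  out ∅∪∅=∅
  n12('aa'): parent n11 fail=0; on 'a' 0 → fail=11;  out {4}∪∅={4}
  n3('bbb'): parent n2 fail=1; on 'b' 1 → fail=2;  out {0}∪∅={0}
  n6('baa'): parent n5 fail=11; on 'a' 11 → fail=12;  out {2}∪{4}={2,4}
  n8('cac'): parent n7 fail=11; on 'c' 11→0 → fail=4;  out ∅∪{1}={1}
  n9('caca'): parent n8 fail=4; on 'a' 4 → fail=7;  out ∅∪∅=∅
  n10('cacac'): parent n9 fail=7; on 'c' 7 → fail=8;  out {3}∪{1}={1,3}

Run:
pos 0 'c': at 4  ** P1@[0:0]
pos 1 'a': at 7
pos 2 'c': at 8  ** P1@[2:2]
pos 3 'a': at 9
pos 4 'c': at 10  ** P1@[4:4],P3@[0:4]
pos 5 'b': at 1 (fail-walked)
pos 6 'a': at 5
pos 7 'a': at 6  ** P2@[5:7],P4@[6:7]
pos 8 'a': at 12 (fail-walked)  ** P4@[7:8]
pos 9 'b': at 1 (fail-walked)
pos 10 'c': at 4 (fail-walked)  ** P1@[10:10]
pos 11 'b': at 1 (fail-walked)
pos 12 'a': at 5
pos 13 'a': at 6  ** P2@[11:13],P4@[12:13]
pos 14 'c': at 4 (fail-walked)  ** P1@[14:14]
pos 15 'a': at 7
pos 16 'a': at 12 (fail-walked)  ** P4@[15:16]
pos 17 'b': at 1 (fail-walked)
pos 18 'a': at 5
pos 19 'c': at 4 (fail-walked)  ** P1@[19:19]
pos 20 'c': at 4 (fail-walked)  ** P1@[20:20]
pos 21 'a': at 7
pos 22 'a': at 12 (fail-walked)  ** P4@[21:22]

All matches (sorted): [[0,1],[2,1],[4,1],[4,3],[7,2],[7,4],[8,4],[10,1],[13,2],[13,4],[14,1],[16,4],[19,1],[20,1],[22,4]]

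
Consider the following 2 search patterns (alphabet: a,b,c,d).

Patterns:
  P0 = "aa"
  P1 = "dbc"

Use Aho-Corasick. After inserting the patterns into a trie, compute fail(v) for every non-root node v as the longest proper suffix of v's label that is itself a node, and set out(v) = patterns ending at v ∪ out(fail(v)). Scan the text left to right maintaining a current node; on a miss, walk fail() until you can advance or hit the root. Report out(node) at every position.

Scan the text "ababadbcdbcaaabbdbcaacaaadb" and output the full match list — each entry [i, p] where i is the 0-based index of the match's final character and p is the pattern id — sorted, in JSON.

Construct AC machine:
Trie nodes:
  0='ε' goto a→1 d→3
  1='a' goto a→2
  2='aa' goto ·  [P0 ends]
  3='d' goto b→4
  4='db' goto c→5
  5='dbc' goto ·  [P1 ends]

BFS fail/out derivation:
  n1('a'): parent n0 fail=0; on 'a' 0 → fail=0;  out ∅∪∅=∅
  n3('d'): parent n0 fail=0; on 'd' 0 → fail=0;  out ∅∪∅=∅
  n2('aa'): parent n1 fail=0; on 'a' 0 → fail=1;  out {0}∪∅={0}
  n4('db'): parent n3 fail=0; on 'b' 0 → fail=0;  out ∅∪∅=∅
  n5('dbc'): parent n4 fail=0; on 'c' 0 → fail=0;  out {1}∪∅={1}

Run:
pos 0 'a': at 1
pos 1 'b': at 0 ·f
pos 2 'a': at 1
pos 3 'b': at 0 ·f
pos 4 'a': at 1
pos 5 'd': at 3 ·f
pos 6 'b': at 4
pos 7 'c': at 5  ** P1@[5:7]
pos 8 'd': at 3 ·f
pos 9 'b': at 4
pos 10 'c': at 5  ** P1@[8:10]
pos 11 'a': at 1 ·f
pos 12 'a': at 2  ** P0@[11:12]
pos 13 'a': at 2 ·f  ** P0@[12:13]
pos 14 'b': at 0 ·f
pos 15 'b': at 0
pos 16 'd': at 3
pos 17 'b': at 4
pos 18 'c': at 5  ** P1@[16:18]
pos 19 'a': at 1 ·f
pos 20 'a': at 2  ** P0@[19:20]
pos 21 'c': at 0 ·f
pos 22 'a': at 1
pos 23 'a': at 2  ** P0@[22:23]
pos 24 'a': at 2 ·f  ** P0@[23:24]
pos 25 'd': at 3 ·f
pos 26 'b': at 4

All matches (sorted): [[7,1],[10,1],[12,0],[13,0],[18,1],[20,0],[23,0],[24,0]]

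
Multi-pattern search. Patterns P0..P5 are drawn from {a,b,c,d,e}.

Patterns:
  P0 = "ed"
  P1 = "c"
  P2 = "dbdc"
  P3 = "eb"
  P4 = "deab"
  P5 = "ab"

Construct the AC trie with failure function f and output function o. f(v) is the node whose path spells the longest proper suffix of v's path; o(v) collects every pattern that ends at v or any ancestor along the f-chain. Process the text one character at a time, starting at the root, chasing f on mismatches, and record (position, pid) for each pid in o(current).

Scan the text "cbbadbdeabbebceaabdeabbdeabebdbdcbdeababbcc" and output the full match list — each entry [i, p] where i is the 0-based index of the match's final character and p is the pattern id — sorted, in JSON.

Construct AC machine:
Trie nodes:
  0='ε' goto a→12 c→3 d→4 e→1
  1='e' goto b→8 d→2
  2='ed' goto ·  [P0 ends]
  3='c' goto ·  [P1 ends]
  4='d' goto b→5 e→9
  5='db' goto d→6
  6='dbd' goto c→7
  7='dbdc' goto ·  [P2 ends]
  8='eb' goto ·  [P3 ends]
  9='de' goto a→10
  10='dea' goto b→11
  11='deab' goto ·  [P4 ends]
  12='a' goto b→13
  13='ab' goto ·  [P5 ends]

Failure links (BFS by depth):
  n1('e'): parent n0 fail=0; on 'e' 0 → fail=0;  out ∅∪∅=∅
  n3('c'): parent n0 fail=0; on 'c' 0 → fail=0;  out {1}∪∅={1}
  n4('d'): parent n0 fail=0; on 'd' 0 → fail=0;  out ∅∪∅=∅
  n12('a'): parent n0 fail=0; on 'a' 0 → fail=0;  out ∅∪∅=∅
  n2('ed'): parent n1 fail=0; on 'd' 0 → fail=4;  out {0}∪∅={0}
  n5('db'): parent n4 fail=0; on 'b' 0 → fail=0;  out ∅∪∅=∅
  n8('eb'): parent n1 fail=0; on 'b' 0 → fail=0;  out {3}∪∅={3}
  n9('de'): parent n4 fail=0; on 'e' 0 → fail=1;  out ∅∪∅=∅
  n13('ab'): parent n12 fail=0; on 'b' 0 → fail=0;  out {5}∪∅={5}
  n6('dbd'): parent n5 fail=0; on 'd' 0 → fail=4;  out ∅∪∅=∅
  n10('dea'): parent n9 fail=1; on 'a' 1→0 → fail=12;  out ∅∪∅=∅
  n7('dbdc'): parent n6 fail=4; on 'c' 4→0 → fail=3;  out {2}∪{1}={1,2}
  n11('deab'): parent n10 fail=12; on 'b' 12 → fail=13;  out {4}∪{5}={4,5}

Scan:
pos 0 'c': at 3  ** P1@[0:0]
pos 1 'b': at 0 ·f
pos 2 'b': at 0
pos 3 'a': at 12
pos 4 'd': at 4 ·f
pos 5 'b': at 5
pos 6 'd': at 6
pos 7 'e': at 9 ·f
pos 8 'a': at 10
pos 9 'b': at 11  ** P4@[6:9],P5@[8:9]
pos 10 'b': at 0 ·f
pos 11 'e': at 1
pos 12 'b': at 8  ** P3@[11:12]
pos 13 'c': at 3 ·f  ** P1@[13:13]
pos 14 'e': at 1 ·f
pos 15 'a': at 12 ·f
pos 16 'a': at 12 ·f
pos 17 'b': at 13  ** P5@[16:17]
pos 18 'd': at 4 ·f
pos 19 'e': at 9
pos 20 'a': at 10
pos 21 'b': at 11  ** P4@[18:21],P5@[20:21]
pos 22 'b': at 0 ·f
pos 23 'd': at 4
pos 24 'e': at 9
pos 25 'a': at 10
pos 26 'b': at 11  ** P4@[23:26],P5@[25:26]
pos 27 'e': at 1 ·f
pos 28 'b': at 8  ** P3@[27:28]
pos 29 'd': at 4 ·f
pos 30 'b': at 5
pos 31 'd': at 6
pos 32 'c': at 7  ** P1@[32:32],P2@[29:32]
pos 33 'b': at 0 ·f
pos 34 'd': at 4
pos 35 'e': at 9
pos 36 'a': at 10
pos 37 'b': at 11  ** P4@[34:37],P5@[36:37]
pos 38 'a': at 12 ·f
pos 39 'b': at 13  ** P5@[38:39]
pos 40 'b': at 0 ·f
pos 41 'c': at 3  ** P1@[41:41]
pos 42 'c': at 3 ·f  ** P1@[42:42]

Matches: [[0,1],[9,4],[9,5],[12,3],[13,1],[17,5],[21,4],[21,5],[26,4],[26,5],[28,3],[32,1],[32,2],[37,4],[37,5],[39,5],[41,1],[42,1]]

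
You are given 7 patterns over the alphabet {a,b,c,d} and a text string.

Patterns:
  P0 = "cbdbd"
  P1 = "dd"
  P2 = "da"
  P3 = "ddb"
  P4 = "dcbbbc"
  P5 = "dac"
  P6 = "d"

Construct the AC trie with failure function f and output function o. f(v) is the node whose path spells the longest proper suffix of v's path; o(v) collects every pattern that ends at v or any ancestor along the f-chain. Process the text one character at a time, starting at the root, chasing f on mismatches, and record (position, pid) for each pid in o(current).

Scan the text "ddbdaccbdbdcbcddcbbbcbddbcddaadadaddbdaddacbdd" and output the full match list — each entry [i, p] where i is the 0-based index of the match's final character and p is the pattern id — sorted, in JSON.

Construct AC machine:
Trie (insert patterns):
  n0 'ε': c→1 d→6
  n1 'c': b→2
  n2 'cb': d→3
  n3 'cbd': b→4
  n4 'cbdb': d→5
  n5 'cbdbd': ·  [P0 ends]
  n6 'd': a→8 c→10 d→7  [P6 ends]
  n7 'dd': b→9  [P1 ends]
  n8 'da': c→15  [P2 ends]
  n9 'ddb': ·  [P3 ends]
  n10 'dc': b→11
  n11 'dcb': b→12
  n12 'dcbb': b→13
  n13 'dcbbb': c→14
  n14 'dcbbbc': ·  [P4 ends]
  n15 'dac': ·  [P5 ends]

BFS fail/out derivation:
  fail(1) 'c': from fail(0)=0 chase 'c': 0 ⇒ 0;  out=∅∪out(0)=∅
  fail(6) 'd': from fail(0)=0 chase 'd': 0 ⇒ 0;  out={6}∪out(0)={6}
  fail(2) 'cb': from fail(1)=0 chase 'b': 0 ⇒ 0;  out=∅∪out(0)=∅
  fail(7) 'dd': from fail(6)=0 chase 'd': 0 ⇒ 6;  out={1}∪out(6)={1,6}
  fail(8) 'da': from fail(6)=0 chase 'a': 0 ⇒ 0;  out={2}∪out(0)={2}
  fail(10) 'dc': from fail(6)=0 chase 'c': 0 ⇒ 1;  out=∅∪out(1)=∅
  fail(3) 'cbd': from fail(2)=0 chase 'd': 0 ⇒ 6;  out=∅∪out(6)={6}
  fail(9) 'ddb': from fail(7)=6 chase 'b': 6→0 ⇒ 0;  out={3}∪out(0)={3}
  fail(11) 'dcb': from fail(10)=1 chase 'b': 1 ⇒ 2;  out=∅∪out(2)=∅
  fail(15) 'dac': from fail(8)=0 chase 'c': 0 ⇒ 1;  out={5}∪out(1)={5}
  fail(4) 'cbdb': from fail(3)=6 chase 'b': 6→0 ⇒ 0;  out=∅∪out(0)=∅
  fail(12) 'dcbb': from fail(11)=2 chase 'b': 2→0 ⇒ 0;  out=∅∪out(0)=∅
  fail(5) 'cbdbd': from fail(4)=0 chase 'd': 0 ⇒ 6;  out={0}∪out(6)={0,6}
  fail(13) 'dcbbb': from fail(12)=0 chase 'b': 0 ⇒ 0;  out=∅∪out(0)=∅
  fail(14) 'dcbbbc': from fail(13)=0 chase 'c': 0 ⇒ 1;  out={4}∪out(1)={4}

Run:
[0] read 'd'  n0⇒n6  emit P6@[0:0]
[1] read 'd'  n6⇒n7  emit P1@[0:1],P6@[1:1]
[2] read 'b'  n7⇒n9  emit P3@[0:2]
[3] read 'd'  n9⇒n6 ·f  emit P6@[3:3]
[4] read 'a'  n6⇒n8  emit P2@[3:4]
[5] read 'c'  n8⇒n15  emit P5@[3:5]
[6] read 'c'  n15⇒n1 ·f
[7] read 'b'  n1⇒n2
[8] read 'd'  n2⇒n3  emit P6@[8:8]
[9] read 'b'  n3⇒n4
[10] read 'd'  n4⇒n5  emit P0@[6:10],P6@[10:10]
[11] read 'c'  n5⇒n10 ·f
[12] read 'b'  n10⇒n11
[13] read 'c'  n11⇒n1 ·f
[14] read 'd'  n1⇒n6 ·f  emit P6@[14:14]
[15] read 'd'  n6⇒n7  emit P1@[14:15],P6@[15:15]
[16] read 'c'  n7⇒n10 ·f
[17] read 'b'  n10⇒n11
[18] read 'b'  n11⇒n12
[19] read 'b'  n12⇒n13
[20] read 'c'  n13⇒n14  emit P4@[15:20]
[21] read 'b'  n14⇒n2 ·f
[22] read 'd'  n2⇒n3  emit P6@[22:22]
[23] read 'd'  n3⇒n7 ·f  emit P1@[22:23],P6@[23:23]
[24] read 'b'  n7⇒n9  emit P3@[22:24]
[25] read 'c'  n9⇒n1 ·f
[26] read 'd'  n1⇒n6 ·f  emit P6@[26:26]
[27] read 'd'  n6⇒n7  emit P1@[26:27],P6@[27:27]
[28] read 'a'  n7⇒n8 ·f  emit P2@[27:28]
[29] read 'a'  n8⇒n0 ·f
[30] read 'd'  n0⇒n6  emit P6@[30:30]
[31] read 'a'  n6⇒n8  emit P2@[30:31]
[32] read 'd'  n8⇒n6 ·f  emit P6@[32:32]
[33] read 'a'  n6⇒n8  emit P2@[32:33]
[34] read 'd'  n8⇒n6 ·f  emit P6@[34:34]
[35] read 'd'  n6⇒n7  emit P1@[34:35],P6@[35:35]
[36] read 'b'  n7⇒n9  emit P3@[34:36]
[37] read 'd'  n9⇒n6 ·f  emit P6@[37:37]
[38] read 'a'  n6⇒n8  emit P2@[37:38]
[39] read 'd'  n8⇒n6 ·f  emit P6@[39:39]
[40] read 'd'  n6⇒n7  emit P1@[39:40],P6@[40:40]
[41] read 'a'  n7⇒n8 ·f  emit P2@[40:41]
[42] read 'c'  n8⇒n15  emit P5@[40:42]
[43] read 'b'  n15⇒n2 ·f
[44] read 'd'  n2⇒n3  emit P6@[44:44]
[45] read 'd'  n3⇒n7 ·f  emit P1@[44:45],P6@[45:45]

Matches: [[0,6],[1,1],[1,6],[2,3],[3,6],[4,2],[5,5],[8,6],[10,0],[10,6],[14,6],[15,1],[15,6],[20,4],[22,6],[23,1],[23,6],[24,3],[26,6],[27,1],[27,6],[28,2],[30,6],[31,2],[32,6],[33,2],[34,6],[35,1],[35,6],[36,3],[37,6],[38,2],[39,6],[40,1],[40,6],[41,2],[42,5],[44,6],[45,1],[45,6]]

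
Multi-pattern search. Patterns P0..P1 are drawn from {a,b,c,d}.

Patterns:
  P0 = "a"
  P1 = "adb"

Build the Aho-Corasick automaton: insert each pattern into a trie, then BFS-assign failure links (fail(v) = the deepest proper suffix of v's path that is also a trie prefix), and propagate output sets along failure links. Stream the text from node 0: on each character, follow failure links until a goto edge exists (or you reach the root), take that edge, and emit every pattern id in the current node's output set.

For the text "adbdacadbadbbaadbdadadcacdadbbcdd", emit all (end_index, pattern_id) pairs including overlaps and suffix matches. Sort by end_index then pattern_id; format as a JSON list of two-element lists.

Build:
Trie nodes:
  0='ε' goto a→1
  1='a' goto d→2  [P0 ends]
  2='ad' goto b→3
  3='adb' goto ·  [P1 ends]

BFS fail/out derivation:
  n1('a'): parent n0 fail=0; on 'a' 0 → fail=0;  out {0}∪∅={0}
  n2('ad'): parent n1 fail=0; on 'd' 0 → fail=0;  out ∅∪∅=∅
  n3('adb'): parent n2 fail=0; on 'b' 0 → fail=0;  out {1}∪∅={1}

Text stream:
i=0 'a': node 0→1  ** P0@[0:0]
i=1 'd': node 1→2
i=2 'b': node 2→3  ** P1@[0:2]
i=3 'd': node 3→0 ·f
i=4 'a': node 0→1  ** P0@[4:4]
i=5 'c': node 1→0 ·f
i=6 'a': node 0→1  ** P0@[6:6]
i=7 'd': node 1→2
i=8 'b': node 2→3  ** P1@[6:8]
i=9 'a': node 3→1 ·f  ** P0@[9:9]
i=10 'd': node 1→2
i=11 'b': node 2→3  ** P1@[9:11]
i=12 'b': node 3→0 ·f
i=13 'a': node 0→1  ** P0@[13:13]
i=14 'a': node 1→1 ·f  ** P0@[14:14]
i=15 'd': node 1→2
i=16 'b': node 2→3  ** P1@[14:16]
i=17 'd': node 3→0 ·f
i=18 'a': node 0→1  ** P0@[18:18]
i=19 'd': node 1→2
i=20 'a': node 2→1 ·f  ** P0@[20:20]
i=21 'd': node 1→2
i=22 'c': node 2→0 ·f
i=23 'a': node 0→1  ** P0@[23:23]
i=24 'c': node 1→0 ·f
i=25 'd': node 0→0
i=26 'a': node 0→1  ** P0@[26:26]
i=27 'd': node 1→2
i=28 'b': node 2→3  ** P1@[26:28]
i=29 'b': node 3→0 ·f
i=30 'c': node 0→0
i=31 'd': node 0→0
i=32 'd': node 0→0

Matches: [[0,0],[2,1],[4,0],[6,0],[8,1],[9,0],[11,1],[13,0],[14,0],[16,1],[18,0],[20,0],[23,0],[26,0],[28,1]]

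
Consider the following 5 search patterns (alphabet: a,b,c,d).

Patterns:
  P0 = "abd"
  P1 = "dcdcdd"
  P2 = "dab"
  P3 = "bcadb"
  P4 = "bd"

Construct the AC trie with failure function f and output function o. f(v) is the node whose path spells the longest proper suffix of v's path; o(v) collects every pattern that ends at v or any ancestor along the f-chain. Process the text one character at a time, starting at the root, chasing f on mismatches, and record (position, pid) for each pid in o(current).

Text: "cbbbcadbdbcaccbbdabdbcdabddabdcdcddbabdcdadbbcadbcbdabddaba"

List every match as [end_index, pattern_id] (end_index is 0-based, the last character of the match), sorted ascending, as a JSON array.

Build automaton:
Trie nodes:
  n0 'ε': a→1 b→12 d→4
  n1 'a': b→2
  n2 'ab': d→3
  n3 'abd': ·  ←P0
  n4 'd': a→10 c→5
  n5 'dc': d→6
  n6 'dcd': c→7
  n7 'dcdc': d→8
  n8 'dcdcd': d→9
  n9 'dcdcdd': ·  ←P1
  n10 'da': b→11
  n11 'dab': ·  ←P2
  n12 'b': c→13 d→17
  n13 'bc': a→14
  n14 'bca': d→15
  n15 'bcad': b→16
  n16 'bcadb': ·  ←P3
  n17 'bd': ·  ←P4

Failure links (BFS by depth):
  n1('a'): parent n0 fail=0; on 'a' 0 → fail=0;  out ∅∪∅=∅
  n4('d'): parent n0 fail=0; on 'd' 0 → fail=0;  out ∅∪∅=∅
  n12('b'): parent n0 fail=0; on 'b' 0 → fail=0;  out ∅∪∅=∅
  n2('ab'): parent n1 fail=0; on 'b' 0 → fail=12;  out ∅∪∅=∅
  n5('dc'): parent n4 fail=0; on 'c' 0 → fail=0;  out ∅∪∅=∅
  n10('da'): parent n4 fail=0; on 'a' 0 → fail=1;  out ∅∪∅=∅
  n13('bc'): parent n12 fail=0; on 'c' 0 → fail=0;  out ∅∪∅=∅
  n17('bd'): parent n12 fail=0; on 'd' 0 → fail=4;  out {4}∪∅={4}
  n3('abd'): parent n2 fail=12; on 'd' 12 → fail=17;  out {0}∪{4}={0,4}
  n6('dcd'): parent n5 fail=0; on 'd' 0 → fail=4;  out ∅∪∅=∅
  n11('dab'): parent n10 fail=1; on 'b' 1 → fail=2;  out {2}∪∅={2}
  n14('bca'): parent n13 fail=0; on 'a' 0 → fail=1;  out ∅∪∅=∅
  n7('dcdc'): parent n6 fail=4; on 'c' 4 → fail=5;  out ∅∪∅=∅
  n15('bcad'): parent n14 fail=1; on 'd' 1→0 → fail=4;  out ∅∪∅=∅
  n8('dcdcd'): parent n7 fail=5; on 'd' 5 → fail=6;  out ∅∪∅=∅
  n16('bcadb'): parent n15 fail=4; on 'b' 4→0 → fail=12;  out {3}∪∅={3}
  n9('dcdcdd'): parent n8 fail=6; on 'd' 6→4→0 → fail=4;  out {1}∪∅={1}

Text stream:
pos 0 'c': at 0
pos 1 'b': at 12
pos 2 'b': at 12 (fail-walked)
pos 3 'b': at 12 (fail-walked)
pos 4 'c': at 13
pos 5 'a': at 14
pos 6 'd': at 15
pos 7 'b': at 16  emit P3@[3:7]
pos 8 'd': at 17 (fail-walked)  emit P4@[7:8]
pos 9 'b': at 12 (fail-walked)
pos 10 'c': at 13
pos 11 'a': at 14
pos 12 'c': at 0 (fail-walked)
pos 13 'c': at 0
pos 14 'b': at 12
pos 15 'b': at 12 (fail-walked)
pos 16 'd': at 17  emit P4@[15:16]
pos 17 'a': at 10 (fail-walked)
pos 18 'b': at 11  emit P2@[16:18]
pos 19 'd': at 3 (fail-walked)  emit P0@[17:19],P4@[18:19]
pos 20 'b': at 12 (fail-walked)
pos 21 'c': at 13
pos 22 'd': at 4 (fail-walked)
pos 23 'a': at 10
pos 24 'b': at 11  emit P2@[22:24]
pos 25 'd': at 3 (fail-walked)  emit P0@[23:25],P4@[24:25]
pos 26 'd': at 4 (fail-walked)
pos 27 'a': at 10
pos 28 'b': at 11  emit P2@[26:28]
pos 29 'd': at 3 (fail-walked)  emit P0@[27:29],P4@[28:29]
pos 30 'c': at 5 (fail-walked)
pos 31 'd': at 6
pos 32 'c': at 7
pos 33 'd': at 8
pos 34 'd': at 9  emit P1@[29:34]
pos 35 'b': at 12 (fail-walked)
pos 36 'a': at 1 (fail-walked)
pos 37 'b': at 2
pos 38 'd': at 3  emit P0@[36:38],P4@[37:38]
pos 39 'c': at 5 (fail-walked)
pos 40 'd': at 6
pos 41 'a': at 10 (fail-walked)
pos 42 'd': at 4 (fail-walked)
pos 43 'b': at 12 (fail-walked)
pos 44 'b': at 12 (fail-walked)
pos 45 'c': at 13
pos 46 'a': at 14
pos 47 'd': at 15
pos 48 'b': at 16  emit P3@[44:48]
pos 49 'c': at 13 (fail-walked)
pos 50 'b': at 12 (fail-walked)
pos 51 'd': at 17  emit P4@[50:51]
pos 52 'a': at 10 (fail-walked)
pos 53 'b': at 11  emit P2@[51:53]
pos 54 'd': at 3 (fail-walked)  emit P0@[52:54],P4@[53:54]
pos 55 'd': at 4 (fail-walked)
pos 56 'a': at 10
pos 57 'b': at 11  emit P2@[55:57]
pos 58 'a': at 1 (fail-walked)

All matches (sorted): [[7,3],[8,4],[16,4],[18,2],[19,0],[19,4],[24,2],[25,0],[25,4],[28,2],[29,0],[29,4],[34,1],[38,0],[38,4],[48,3],[51,4],[53,2],[54,0],[54,4],[57,2]]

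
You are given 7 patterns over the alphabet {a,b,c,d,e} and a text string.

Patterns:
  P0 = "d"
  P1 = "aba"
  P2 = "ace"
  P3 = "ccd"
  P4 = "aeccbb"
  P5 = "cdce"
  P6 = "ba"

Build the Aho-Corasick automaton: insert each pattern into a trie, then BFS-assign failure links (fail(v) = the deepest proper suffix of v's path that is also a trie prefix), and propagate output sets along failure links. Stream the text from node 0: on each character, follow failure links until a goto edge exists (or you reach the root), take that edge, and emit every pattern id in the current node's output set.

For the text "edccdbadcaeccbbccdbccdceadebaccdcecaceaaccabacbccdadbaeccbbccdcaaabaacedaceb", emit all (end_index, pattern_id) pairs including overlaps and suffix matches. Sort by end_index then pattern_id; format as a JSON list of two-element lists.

Construct AC machine:
Trie (insert patterns):
  n0 'ε': a→2 b→18 c→7 d→1
  n1 'd': ·  [P0 ends]
  n2 'a': b→3 c→5 e→10
  n3 'ab': a→4
  n4 'aba': ·  [P1 ends]
  n5 'ac': e→6
  n6 'ace': ·  [P2 ends]
  n7 'c': c→8 d→15
  n8 'cc': d→9
  n9 'ccd': ·  [P3 ends]
  n10 'ae': c→11
  n11 'aec': c→12
  n12 'aecc': b→13
  n13 'aeccb': b→14
  n14 'aeccbb': ·  [P4 ends]
  n15 'cd': c→16
  n16 'cdc': e→17
  n17 'cdce': ·  [P5 ends]
  n18 'b': a→19
  n19 'ba': ·  [P6 ends]

Failure links (BFS by depth):
  n1('d'): parent n0 fail=0; on 'd' 0 → fail=0;  out {0}∪∅={0}
  n2('a'): parent n0 fail=0; on 'a' 0 → fail=0;  out ∅∪∅=∅
  n7('c'): parent n0 fail=0; on 'c' 0 → fail=0;  out ∅∪∅=∅
  n18('b'): parent n0 fail=0; on 'b' 0 → fail=0;  out ∅∪∅=∅
  n3('ab'): parent n2 fail=0; on 'b' 0 → fail=18;  out ∅∪∅=∅
  n5('ac'): parent n2 fail=0; on 'c' 0 → fail=7;  out ∅∪∅=∅
  n8('cc'): parent n7 fail=0; on 'c' 0 → fail=7;  out ∅∪∅=∅
  n10('ae'): parent n2 fail=0; on 'e' 0 → fail=0;  out ∅∪∅=∅
  n15('cd'): parent n7 fail=0; on 'd' 0 → fail=1;  out ∅∪{0}={0}
  n19('ba'): parent n18 fail=0; on 'a' 0 → fail=2;  out {6}∪∅={6}
  n4('aba'): parent n3 fail=18; on 'a' 18 → fail=19;  out {1}∪{6}={1,6}
  n6('ace'): parent n5 fail=7; on 'e' 7→0 → fail=0;  out {2}∪∅={2}
  n9('ccd'): parent n8 fail=7; on 'd' 7 → fail=15;  out {3}∪{0}={0,3}
  n11('aec'): parent n10 fail=0; on 'c' 0 → fail=7;  out ∅∪∅=∅
  n16('cdc'): parent n15 fail=1; on 'c' 1→0 → fail=7;  out ∅∪∅=∅
  n12('aecc'): parent n11 fail=7; on 'c' 7 → fail=8;  out ∅∪∅=∅
  n17('cdce'): parent n16 fail=7; on 'e' 7→0 → fail=0;  out {5}∪∅={5}
  n13('aeccb'): parent n12 fail=8; on 'b' 8→7→0 → fail=18;  out ∅∪∅=∅
  n14('aeccbb'): parent n13 fail=18; on 'b' 18→0 → fail=18;  out {4}∪∅={4}

Scan:
[0] read 'e'  n0⇒n0
[1] read 'd'  n0⇒n1  ** P0@[1:1]
[2] read 'c'  n1⇒n7 (fail-walked)
[3] read 'c'  n7⇒n8
[4] read 'd'  n8⇒n9  ** P0@[4:4],P3@[2:4]
[5] read 'b'  n9⇒n18 (fail-walked)
[6] read 'a'  n18⇒n19  ** P6@[5:6]
[7] read 'd'  n19⇒n1 (fail-walked)  ** P0@[7:7]
[8] read 'c'  n1⇒n7 (fail-walked)
[9] read 'a'  n7⇒n2 (fail-walked)
[10] read 'e'  n2⇒n10
[11] read 'c'  n10⇒n11
[12] read 'c'  n11⇒n12
[13] read 'b'  n12⇒n13
[14] read 'b'  n13⇒n14  ** P4@[9:14]
[15] read 'c'  n14⇒n7 (fail-walked)
[16] read 'c'  n7⇒n8
[17] read 'd'  n8⇒n9  ** P0@[17:17],P3@[15:17]
[18] read 'b'  n9⇒n18 (fail-walked)
[19] read 'c'  n18⇒n7 (fail-walked)
[20] read 'c'  n7⇒n8
[21] read 'd'  n8⇒n9  ** P0@[21:21],P3@[19:21]
[22] read 'c'  n9⇒n16 (fail-walked)
[23] read 'e'  n16⇒n17  ** P5@[20:23]
[24] read 'a'  n17⇒n2 (fail-walked)
[25] read 'd'  n2⇒n1 (fail-walked)  ** P0@[25:25]
[26] read 'e'  n1⇒n0 (fail-walked)
[27] read 'b'  n0⇒n18
[28] read 'a'  n18⇒n19  ** P6@[27:28]
[29] read 'c'  n19⇒n5 (fail-walked)
[30] read 'c'  n5⇒n8 (fail-walked)
[31] read 'd'  n8⇒n9  ** P0@[31:31],P3@[29:31]
[32] read 'c'  n9⇒n16 (fail-walked)
[33] read 'e'  n16⇒n17  ** P5@[30:33]
[34] read 'c'  n17⇒n7 (fail-walked)
[35] read 'a'  n7⇒n2 (fail-walked)
[36] read 'c'  n2⇒n5
[37] read 'e'  n5⇒n6  ** P2@[35:37]
[38] read 'a'  n6⇒n2 (fail-walked)
[39] read 'a'  n2⇒n2 (fail-walked)
[40] read 'c'  n2⇒n5
[41] read 'c'  n5⇒n8 (fail-walked)
[42] read 'a'  n8⇒n2 (fail-walked)
[43] read 'b'  n2⇒n3
[44] read 'a'  n3⇒n4  ** P1@[42:44],P6@[43:44]
[45] read 'c'  n4⇒n5 (fail-walked)
[46] read 'b'  n5⇒n18 (fail-walked)
[47] read 'c'  n18⇒n7 (fail-walked)
[48] read 'c'  n7⇒n8
[49] read 'd'  n8⇒n9  ** P0@[49:49],P3@[47:49]
[50] read 'a'  n9⇒n2 (fail-walked)
[51] read 'd'  n2⇒n1 (fail-walked)  ** P0@[51:51]
[52] read 'b'  n1⇒n18 (fail-walked)
[53] read 'a'  n18⇒n19  ** P6@[52:53]
[54] read 'e'  n19⇒n10 (fail-walked)
[55] read 'c'  n10⇒n11
[56] read 'c'  n11⇒n12
[57] read 'b'  n12⇒n13
[58] read 'b'  n13⇒n14  ** P4@[53:58]
[59] read 'c'  n14⇒n7 (fail-walked)
[60] read 'c'  n7⇒n8
[61] read 'd'  n8⇒n9  ** P0@[61:61],P3@[59:61]
[62] read 'c'  n9⇒n16 (fail-walked)
[63] read 'a'  n16⇒n2 (fail-walked)
[64] read 'a'  n2⇒n2 (fail-walked)
[65] read 'a'  n2⇒n2 (fail-walked)
[66] read 'b'  n2⇒n3
[67] read 'a'  n3⇒n4  ** P1@[65:67],P6@[66:67]
[68] read 'a'  n4⇒n2 (fail-walked)
[69] read 'c'  n2⇒n5
[70] read 'e'  n5⇒n6  ** P2@[68:70]
[71] read 'd'  n6⇒n1 (fail-walked)  ** P0@[71:71]
[72] read 'a'  n1⇒n2 (fail-walked)
[73] read 'c'  n2⇒n5
[74] read 'e'  n5⇒n6  ** P2@[72:74]
[75] read 'b'  n6⇒n18 (fail-walked)

Matches: [[1,0],[4,0],[4,3],[6,6],[7,0],[14,4],[17,0],[17,3],[21,0],[21,3],[23,5],[25,0],[28,6],[31,0],[31,3],[33,5],[37,2],[44,1],[44,6],[49,0],[49,3],[51,0],[53,6],[58,4],[61,0],[61,3],[67,1],[67,6],[70,2],[71,0],[74,2]]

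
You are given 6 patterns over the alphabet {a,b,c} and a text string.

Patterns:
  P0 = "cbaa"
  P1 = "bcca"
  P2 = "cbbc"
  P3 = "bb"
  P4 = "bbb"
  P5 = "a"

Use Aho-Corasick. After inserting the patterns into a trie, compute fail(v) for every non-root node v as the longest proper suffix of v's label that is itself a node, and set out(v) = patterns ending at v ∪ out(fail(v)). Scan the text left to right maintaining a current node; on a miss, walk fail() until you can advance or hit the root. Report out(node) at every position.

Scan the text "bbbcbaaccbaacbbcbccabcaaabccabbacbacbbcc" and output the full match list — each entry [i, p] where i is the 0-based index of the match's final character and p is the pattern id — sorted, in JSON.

Construct AC machine:
Trie nodes:
  0='ε' goto a→13 b→5 c→1
  1='c' goto b→2
  2='cb' goto a→3 b→9
  3='cba' goto a→4
  4='cbaa' goto ·  [P0 ends]
  5='b' goto b→11 c→6
  6='bc' goto c→7
  7='bcc' goto a→8
  8='bcca' goto ·  [P1 ends]
  9='cbb' goto c→10
  10='cbbc' goto ·  [P2 ends]
  11='bb' goto b→12  [P3 ends]
  12='bbb' goto ·  [P4 ends]
  13='a' goto ·  [P5 ends]

BFS fail/out derivation:
  fail(1) 'c': from fail(0)=0 chase 'c': 0 ⇒ 0;  out=∅∪out(0)=∅
  fail(5) 'b': from fail(0)=0 chase 'b': 0 ⇒ 0;  out=∅∪out(0)=∅
  fail(13) 'a': from fail(0)=0 chase 'a': 0 ⇒ 0;  out={5}∪out(0)={5}
  fail(2) 'cb': from fail(1)=0 chase 'b': 0 ⇒ 5;  out=∅∪out(5)=∅
  fail(6) 'bc': from fail(5)=0 chase 'c': 0 ⇒ 1;  out=∅∪out(1)=∅
  fail(11) 'bb': from fail(5)=0 chase 'b': 0 ⇒ 5;  out={3}∪out(5)={3}
  fail(3) 'cba': from fail(2)=5 chase 'a': 5→0 ⇒ 13;  out=∅∪out(13)={5}
  fail(7) 'bcc': from fail(6)=1 chase 'c': 1→0 ⇒ 1;  out=∅∪out(1)=∅
  fail(9) 'cbb': from fail(2)=5 chase 'b': 5 ⇒ 11;  out=∅∪out(11)={3}
  fail(12) 'bbb': from fail(11)=5 chase 'b': 5 ⇒ 11;  out={4}∪out(11)={3,4}
  fail(4) 'cbaa': from fail(3)=13 chase 'a': 13→0 ⇒ 13;  out={0}∪out(13)={0,5}
  fail(8) 'bcca': from fail(7)=1 chase 'a': 1→0 ⇒ 13;  out={1}∪out(13)={1,5}
  fail(10) 'cbbc': from fail(9)=11 chase 'c': 11→5 ⇒ 6;  out={2}∪out(6)={2}

Run:
[0] read 'b'  n0⇒n5
[1] read 'b'  n5⇒n11  ** P3@[0:1]
[2] read 'b'  n11⇒n12  ** P3@[1:2],P4@[0:2]
[3] read 'c'  n12⇒n6 (via fail)
[4] read 'b'  n6⇒n2 (via fail)
[5] read 'a'  n2⇒n3  ** P5@[5:5]
[6] read 'a'  n3⇒n4  ** P0@[3:6],P5@[6:6]
[7] read 'c'  n4⇒n1 (via fail)
[8] read 'c'  n1⇒n1 (via fail)
[9] read 'b'  n1⇒n2
[10] read 'a'  n2⇒n3  ** P5@[10:10]
[11] read 'a'  n3⇒n4  ** P0@[8:11],P5@[11:11]
[12] read 'c'  n4⇒n1 (via fail)
[13] read 'b'  n1⇒n2
[14] read 'b'  n2⇒n9  ** P3@[13:14]
[15] read 'c'  n9⇒n10  ** P2@[12:15]
[16] read 'b'  n10⇒n2 (via fail)
[17] read 'c'  n2⇒n6 (via fail)
[18] read 'c'  n6⇒n7
[19] read 'a'  n7⇒n8  ** P1@[16:19],P5@[19:19]
[20] read 'b'  n8⇒n5 (via fail)
[21] read 'c'  n5⇒n6
[22] read 'a'  n6⇒n13 (via fail)  ** P5@[22:22]
[23] read 'a'  n13⇒n13 (via fail)  ** P5@[23:23]
[24] read 'a'  n13⇒n13 (via fail)  ** P5@[24:24]
[25] read 'b'  n13⇒n5 (via fail)
[26] read 'c'  n5⇒n6
[27] read 'c'  n6⇒n7
[28] read 'a'  n7⇒n8  ** P1@[25:28],P5@[28:28]
[29] read 'b'  n8⇒n5 (via fail)
[30] read 'b'  n5⇒n11  ** P3@[29:30]
[31] read 'a'  n11⇒n13 (via fail)  ** P5@[31:31]
[32] read 'c'  n13⇒n1 (via fail)
[33] read 'b'  n1⇒n2
[34] read 'a'  n2⇒n3  ** P5@[34:34]
[35] read 'c'  n3⇒n1 (via fail)
[36] read 'b'  n1⇒n2
[37] read 'b'  n2⇒n9  ** P3@[36:37]
[38] read 'c'  n9⇒n10  ** P2@[35:38]
[39] read 'c'  n10⇒n7 (via fail)

Matches: [[1,3],[2,3],[2,4],[5,5],[6,0],[6,5],[10,5],[11,0],[11,5],[14,3],[15,2],[19,1],[19,5],[22,5],[23,5],[24,5],[28,1],[28,5],[30,3],[31,5],[34,5],[37,3],[38,2]]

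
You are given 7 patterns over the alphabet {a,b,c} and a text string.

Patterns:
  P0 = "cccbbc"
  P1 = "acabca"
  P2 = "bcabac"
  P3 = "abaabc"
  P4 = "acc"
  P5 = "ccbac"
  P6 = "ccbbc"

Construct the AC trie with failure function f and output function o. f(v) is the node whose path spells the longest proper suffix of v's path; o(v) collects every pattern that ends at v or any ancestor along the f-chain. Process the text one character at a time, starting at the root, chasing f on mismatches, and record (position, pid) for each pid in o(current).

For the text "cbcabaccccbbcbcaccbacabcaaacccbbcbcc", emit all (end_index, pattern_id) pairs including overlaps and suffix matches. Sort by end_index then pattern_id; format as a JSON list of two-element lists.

Build automaton:
Trie nodes:
  0='ε' goto a→7 b→13 c→1
  1='c' goto c→2
  2='cc' goto b→25 c→3
  3='ccc' goto b→4
  4='cccb' goto b→5
  5='cccbb' goto c→6
  6='cccbbc' goto ·  [P0 ends]
  7='a' goto b→19 c→8
  8='ac' goto a→9 c→24
  9='aca' goto b→10
  10='acab' goto c→11
  11='acabc' goto a→12
  12='acabca' goto ·  [P1 ends]
  13='b' goto c→14
  14='bc' goto a→15
  15='bca' goto b→16
  16='bcab' goto a→17
  17='bcaba' goto c→18
  18='bcabac' goto ·  [P2 ends]
  19='ab' goto a→20
  20='aba' goto a→21
  21='abaa' goto b→22
  22='abaab' goto c→23
  23='abaabc' goto ·  [P3 ends]
  24='acc' goto ·  [P4 ends]
  25='ccb' goto a→26 b→28
  26='ccba' goto c→27
  27='ccbac' goto ·  [P5 ends]
  28='ccbb' goto c→29
  29='ccbbc' goto ·  [P6 ends]

BFS fail/out derivation:
  fail(1) 'c': from fail(0)=0 chase 'c': 0 ⇒ 0;  out=∅∪out(0)=∅
  fail(7) 'a': from fail(0)=0 chase 'a': 0 ⇒ 0;  out=∅∪out(0)=∅
  fail(13) 'b': from fail(0)=0 chase 'b': 0 ⇒ 0;  out=∅∪out(0)=∅
  fail(2) 'cc': from fail(1)=0 chase 'c': 0 ⇒ 1;  out=∅∪out(1)=∅
  fail(8) 'ac': from fail(7)=0 chase 'c': 0 ⇒ 1;  out=∅∪out(1)=∅
  fail(14) 'bc': from fail(13)=0 chase 'c': 0 ⇒ 1;  out=∅∪out(1)=∅
  fail(19) 'ab': from fail(7)=0 chase 'b': 0 ⇒ 13;  out=∅∪out(13)=∅
  fail(3) 'ccc': from fail(2)=1 chase 'c': 1 ⇒ 2;  out=∅∪out(2)=∅
  fail(9) 'aca': from fail(8)=1 chase 'a': 1→0 ⇒ 7;  out=∅∪out(7)=∅
  fail(15) 'bca': from fail(14)=1 chase 'a': 1→0 ⇒ 7;  out=∅∪out(7)=∅
  fail(20) 'aba': from fail(19)=13 chase 'a': 13→0 ⇒ 7;  out=∅∪out(7)=∅
  fail(24) 'acc': from fail(8)=1 chase 'c': 1 ⇒ 2;  out={4}∪out(2)={4}
  fail(25) 'ccb': from fail(2)=1 chase 'b': 1→0 ⇒ 13;  out=∅∪out(13)=∅
  fail(4) 'cccb': from fail(3)=2 chase 'b': 2 ⇒ 25;  out=∅∪out(25)=∅
  fail(10) 'acab': from fail(9)=7 chase 'b': 7 ⇒ 19;  out=∅∪out(19)=∅
  fail(16) 'bcab': from fail(15)=7 chase 'b': 7 ⇒ 19;  out=∅∪out(19)=∅
  fail(21) 'abaa': from fail(20)=7 chase 'a': 7→0 ⇒ 7;  out=∅∪out(7)=∅
  fail(26) 'ccba': from fail(25)=13 chase 'a': 13→0 ⇒ 7;  out=∅∪out(7)=∅
  fail(28) 'ccbb': from fail(25)=13 chase 'b': 13→0 ⇒ 13;  out=∅∪out(13)=∅
  fail(5) 'cccbb': from fail(4)=25 chase 'b': 25 ⇒ 28;  out=∅∪out(28)=∅
  fail(11) 'acabc': from fail(10)=19 chase 'c': 19→13 ⇒ 14;  out=∅∪out(14)=∅
  fail(17) 'bcaba': from fail(16)=19 chase 'a': 19 ⇒ 20;  out=∅∪out(20)=∅
  fail(22) 'abaab': from fail(21)=7 chase 'b': 7 ⇒ 19;  out=∅∪out(19)=∅
  fail(27) 'ccbac': from fail(26)=7 chase 'c': 7 ⇒ 8;  out={5}∪out(8)={5}
  fail(29) 'ccbbc': from fail(28)=13 chase 'c': 13 ⇒ 14;  out={6}∪out(14)={6}
  fail(6) 'cccbbc': from fail(5)=28 chase 'c': 28 ⇒ 29;  out={0}∪out(29)={0,6}
  fail(12) 'acabca': from fail(11)=14 chase 'a': 14 ⇒ 15;  out={1}∪out(15)={1}
  fail(18) 'bcabac': from fail(17)=20 chase 'c': 20→7 ⇒ 8;  out={2}∪out(8)={2}
  fail(23) 'abaabc': from fail(22)=19 chase 'c': 19→13 ⇒ 14;  out={3}∪out(14)={3}

Scan:
pos 0 'c': at 1
pos 1 'b': at 13 (fail-walked)
pos 2 'c': at 14
pos 3 'a': at 15
pos 4 'b': at 16
pos 5 'a': at 17
pos 6 'c': at 18  → match P2@[1:6]
pos 7 'c': at 24 (fail-walked)  → match P4@[5:7]
pos 8 'c': at 3 (fail-walked)
pos 9 'c': at 3 (fail-walked)
pos 10 'b': at 4
pos 11 'b': at 5
pos 12 'c': at 6  → match P0@[7:12],P6@[8:12]
pos 13 'b': at 13 (fail-walked)
pos 14 'c': at 14
pos 15 'a': at 15
pos 16 'c': at 8 (fail-walked)
pos 17 'c': at 24  → match P4@[15:17]
pos 18 'b': at 25 (fail-walked)
pos 19 'a': at 26
pos 20 'c': at 27  → match P5@[16:20]
pos 21 'a': at 9 (fail-walked)
pos 22 'b': at 10
pos 23 'c': at 11
pos 24 'a': at 12  → match P1@[19:24]
pos 25 'a': at 7 (fail-walked)
pos 26 'a': at 7 (fail-walked)
pos 27 'c': at 8
pos 28 'c': at 24  → match P4@[26:28]
pos 29 'c': at 3 (fail-walked)
pos 30 'b': at 4
pos 31 'b': at 5
pos 32 'c': at 6  → match P0@[27:32],P6@[28:32]
pos 33 'b': at 13 (fail-walked)
pos 34 'c': at 14
pos 35 'c': at 2 (fail-walked)

Result: [[6,2],[7,4],[12,0],[12,6],[17,4],[20,5],[24,1],[28,4],[32,0],[32,6]]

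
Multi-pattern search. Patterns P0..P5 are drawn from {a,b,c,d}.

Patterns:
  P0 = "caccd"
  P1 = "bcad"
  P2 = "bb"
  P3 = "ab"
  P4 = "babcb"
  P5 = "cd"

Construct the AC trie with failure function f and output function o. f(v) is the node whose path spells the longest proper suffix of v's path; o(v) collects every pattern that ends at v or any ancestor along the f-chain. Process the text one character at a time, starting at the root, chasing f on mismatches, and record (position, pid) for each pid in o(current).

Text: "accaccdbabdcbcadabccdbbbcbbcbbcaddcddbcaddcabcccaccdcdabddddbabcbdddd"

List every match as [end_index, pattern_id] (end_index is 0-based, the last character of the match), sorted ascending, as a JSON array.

Build automaton:
Trie nodes:
  n0 'ε': a→11 b→6 c→1
  n1 'c': a→2 d→17
  n2 'ca': c→3
  n3 'cac': c→4
  n4 'cacc': d→5
  n5 'caccd': ·  [P0 ends]
  n6 'b': a→13 b→10 c→7
  n7 'bc': a→8
  n8 'bca': d→9
  n9 'bcad': ·  [P1 ends]
  n10 'bb': ·  [P2 ends]
  n11 'a': b→12
  n12 'ab': ·  [P3 ends]
  n13 'ba': b→14
  n14 'bab': c→15
  n15 'babc': b→16
  n16 'babcb': ·  [P4 ends]
  n17 'cd': ·  [P5 ends]

Failure links (BFS by depth):
  fail(1) 'c': from fail(0)=0 chase 'c': 0 ⇒ 0;  out=∅∪out(0)=∅
  fail(6) 'b': from fail(0)=0 chase 'b': 0 ⇒ 0;  out=∅∪out(0)=∅
  fail(11) 'a': from fail(0)=0 chase 'a': 0 ⇒ 0;  out=∅∪out(0)=∅
  fail(2) 'ca': from fail(1)=0 chase 'a': 0 ⇒ 11;  out=∅∪out(11)=∅
  fail(7) 'bc': from fail(6)=0 chase 'c': 0 ⇒ 1;  out=∅∪out(1)=∅
  fail(10) 'bb': from fail(6)=0 chase 'b': 0 ⇒ 6;  out={2}∪out(6)={2}
  fail(12) 'ab': from fail(11)=0 chase 'b': 0 ⇒ 6;  out={3}∪out(6)={3}
  fail(13) 'ba': from fail(6)=0 chase 'a': 0 ⇒ 11;  out=∅∪out(11)=∅
  fail(17) 'cd': from fail(1)=0 chase 'd': 0 ⇒ 0;  out={5}∪out(0)={5}
  fail(3) 'cac': from fail(2)=11 chase 'c': 11→0 ⇒ 1;  out=∅∪out(1)=∅
  fail(8) 'bca': from fail(7)=1 chase 'a': 1 ⇒ 2;  out=∅∪out(2)=∅
  fail(14) 'bab': from fail(13)=11 chase 'b': 11 ⇒ 12;  out=∅∪out(12)={3}
  fail(4) 'cacc': from fail(3)=1 chase 'c': 1→0 ⇒ 1;  out=∅∪out(1)=∅
  fail(9) 'bcad': from fail(8)=2 chase 'd': 2→11→0 ⇒ 0;  out={1}∪out(0)={1}
  fail(15) 'babc': from fail(14)=12 chase 'c': 12→6 ⇒ 7;  out=∅∪out(7)=∅
  fail(5) 'caccd': from fail(4)=1 chase 'd': 1 ⇒ 17;  out={0}∪out(17)={0,5}
  fail(16) 'babcb': from fail(15)=7 chase 'b': 7→1→0 ⇒ 6;  out={4}∪out(6)={4}

Text stream:
pos 0 'a': at 11
pos 1 'c': at 1 (fail-walked)
pos 2 'c': at 1 (fail-walked)
pos 3 'a': at 2
pos 4 'c': at 3
pos 5 'c': at 4
pos 6 'd': at 5  → match P0@[2:6],P5@[5:6]
pos 7 'b': at 6 (fail-walked)
pos 8 'a': at 13
pos 9 'b': at 14  → match P3@[8:9]
pos 10 'd': at 0 (fail-walked)
pos 11 'c': at 1
pos 12 'b': at 6 (fail-walked)
pos 13 'c': at 7
pos 14 'a': at 8
pos 15 'd': at 9  → match P1@[12:15]
pos 16 'a': at 11 (fail-walked)
pos 17 'b': at 12  → match P3@[16:17]
pos 18 'c': at 7 (fail-walked)
pos 19 'c': at 1 (fail-walked)
pos 20 'd': at 17  → match P5@[19:20]
pos 21 'b': at 6 (fail-walked)
pos 22 'b': at 10  → match P2@[21:22]
pos 23 'b': at 10 (fail-walked)  → match P2@[22:23]
pos 24 'c': at 7 (fail-walked)
pos 25 'b': at 6 (fail-walked)
pos 26 'b': at 10  → match P2@[25:26]
pos 27 'c': at 7 (fail-walked)
pos 28 'b': at 6 (fail-walked)
pos 29 'b': at 10  → match P2@[28:29]
pos 30 'c': at 7 (fail-walked)
pos 31 'a': at 8
pos 32 'd': at 9  → match P1@[29:32]
pos 33 'd': at 0 (fail-walked)
pos 34 'c': at 1
pos 35 'd': at 17  → match P5@[34:35]
pos 36 'd': at 0 (fail-walked)
pos 37 'b': at 6
pos 38 'c': at 7
pos 39 'a': at 8
pos 40 'd': at 9  → match P1@[37:40]
pos 41 'd': at 0 (fail-walked)
pos 42 'c': at 1
pos 43 'a': at 2
pos 44 'b': at 12 (fail-walked)  → match P3@[43:44]
pos 45 'c': at 7 (fail-walked)
pos 46 'c': at 1 (fail-walked)
pos 47 'c': at 1 (fail-walked)
pos 48 'a': at 2
pos 49 'c': at 3
pos 50 'c': at 4
pos 51 'd': at 5  → match P0@[47:51],P5@[50:51]
pos 52 'c': at 1 (fail-walked)
pos 53 'd': at 17  → match P5@[52:53]
pos 54 'a': at 11 (fail-walked)
pos 55 'b': at 12  → match P3@[54:55]
pos 56 'd': at 0 (fail-walked)
pos 57 'd': at 0
pos 58 'd': at 0
pos 59 'd': at 0
pos 60 'b': at 6
pos 61 'a': at 13
pos 62 'b': at 14  → match P3@[61:62]
pos 63 'c': at 15
pos 64 'b': at 16  → match P4@[60:64]
pos 65 'd': at 0 (fail-walked)
pos 66 'd': at 0
pos 67 'd': at 0
pos 68 'd': at 0

Matches: [[6,0],[6,5],[9,3],[15,1],[17,3],[20,5],[22,2],[23,2],[26,2],[29,2],[32,1],[35,5],[40,1],[44,3],[51,0],[51,5],[53,5],[55,3],[62,3],[64,4]]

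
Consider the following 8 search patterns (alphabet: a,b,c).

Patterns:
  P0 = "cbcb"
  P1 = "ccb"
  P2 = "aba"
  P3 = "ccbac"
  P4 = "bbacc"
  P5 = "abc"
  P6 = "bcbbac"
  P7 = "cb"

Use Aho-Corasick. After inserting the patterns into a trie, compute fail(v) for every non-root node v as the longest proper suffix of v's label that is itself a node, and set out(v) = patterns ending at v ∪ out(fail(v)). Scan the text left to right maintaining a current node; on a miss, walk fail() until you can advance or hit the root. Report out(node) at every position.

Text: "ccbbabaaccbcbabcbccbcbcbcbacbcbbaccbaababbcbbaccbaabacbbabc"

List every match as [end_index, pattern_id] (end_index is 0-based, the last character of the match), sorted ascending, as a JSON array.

Build automaton:
Trie (insert patterns):
  0='ε' goto a→7 b→12 c→1
  1='c' goto b→2 c→5
  2='cb' goto c→3  [P7 ends]
  3='cbc' goto b→4
  4='cbcb' goto ·  [P0 ends]
  5='cc' goto b→6
  6='ccb' goto a→10  [P1 ends]
  7='a' goto b→8
  8='ab' goto a→9 c→17
  9='aba' goto ·  [P2 ends]
  10='ccba' goto c→11
  11='ccbac' goto ·  [P3 ends]
  12='b' goto b→13 c→18
  13='bb' goto a→14
  14='bba' goto c→15
  15='bbac' goto c→16
  16='bbacc' goto ·  [P4 ends]
  17='abc' goto ·  [P5 ends]
  18='bc' goto b→19
  19='bcb' goto b→20
  20='bcbb' goto a→21
  21='bcbba' goto c→22
  22='bcbbac' goto ·  [P6 ends]

Failure links (BFS by depth):
  n1('c'): parent n0 fail=0; on 'c' 0 → fail=0;  out ∅∪∅=∅
  n7('a'): parent n0 fail=0; on 'a' 0 → fail=0;  out ∅∪∅=∅
  n12('b'): parent n0 fail=0; on 'b' 0 → fail=0;  out ∅∪∅=∅
  n2('cb'): parent n1 fail=0; on 'b' 0 → fail=12;  out {7}∪∅={7}
  n5('cc'): parent n1 fail=0; on 'c' 0 → fail=1;  out ∅∪∅=∅
  n8('ab'): parent n7 fail=0; on 'b' 0 → fail=12;  out ∅∪∅=∅
  n13('bb'): parent n12 fail=0; on 'b' 0 → fail=12;  out ∅∪∅=∅
  n18('bc'): parent n12 fail=0; on 'c' 0 → fail=1;  out ∅∪∅=∅
  n3('cbc'): parent n2 fail=12; on 'c' 12 → fail=18;  out ∅∪∅=∅
  n6('ccb'): parent n5 fail=1; on 'b' 1 → fail=2;  out {1}∪{7}={1,7}
  n9('aba'): parent n8 fail=12; on 'a' 12→0 → fail=7;  out {2}∪∅={2}
  n14('bba'): parent n13 fail=12; on 'a' 12→0 → fail=7;  out ∅∪∅=∅
  n17('abc'): parent n8 fail=12; on 'c' 12 → fail=18;  out {5}∪∅={5}
  n19('bcb'): parent n18 fail=1; on 'b' 1 → fail=2;  out ∅∪{7}={7}
  n4('cbcb'): parent n3 fail=18; on 'b' 18 → fail=19;  out {0}∪{7}={0,7}
  n10('ccba'): parent n6 fail=2; on 'a' 2→12→0 → fail=7;  out ∅∪∅=∅
  n15('bbac'): parent n14 fail=7; on 'c' 7→0 → fail=1;  out ∅∪∅=∅
  n20('bcbb'): parent n19 fail=2; on 'b' 2→12 → fail=13;  out ∅∪∅=∅
  n11('ccbac'): parent n10 fail=7; on 'c' 7→0 → fail=1;  out {3}∪∅={3}
  n16('bbacc'): parent n15 fail=1; on 'c' 1 → fail=5;  out {4}∪∅={4}
  n21('bcbba'): parent n20 fail=13; on 'a' 13 → fail=14;  out ∅∪∅=∅
  n22('bcbbac'): parent n21 fail=14; on 'c' 14 → fail=15;  out {6}∪∅={6}

Run:
pos 0 'c': at 1
pos 1 'c': at 5
pos 2 'b': at 6  → match P1@[0:2],P7@[1:2]
pos 3 'b': at 13 (fail-walked)
pos 4 'a': at 14
pos 5 'b': at 8 (fail-walked)
pos 6 'a': at 9  → match P2@[4:6]
pos 7 'a': at 7 (fail-walked)
pos 8 'c': at 1 (fail-walked)
pos 9 'c': at 5
pos 10 'b': at 6  → match P1@[8:10],P7@[9:10]
pos 11 'c': at 3 (fail-walked)
pos 12 'b': at 4  → match P0@[9:12],P7@[11:12]
pos 13 'a': at 7 (fail-walked)
pos 14 'b': at 8
pos 15 'c': at 17  → match P5@[13:15]
pos 16 'b': at 19 (fail-walked)  → match P7@[15:16]
pos 17 'c': at 3 (fail-walked)
pos 18 'c': at 5 (fail-walked)
pos 19 'b': at 6  → match P1@[17:19],P7@[18:19]
pos 20 'c': at 3 (fail-walked)
pos 21 'b': at 4  → match P0@[18:21],P7@[20:21]
pos 22 'c': at 3 (fail-walked)
pos 23 'b': at 4  → match P0@[20:23],P7@[22:23]
pos 24 'c': at 3 (fail-walked)
pos 25 'b': at 4  → match P0@[22:25],P7@[24:25]
pos 26 'a': at 7 (fail-walked)
pos 27 'c': at 1 (fail-walked)
pos 28 'b': at 2  → match P7@[27:28]
pos 29 'c': at 3
pos 30 'b': at 4  → match P0@[27:30],P7@[29:30]
pos 31 'b': at 20 (fail-walked)
pos 32 'a': at 21
pos 33 'c': at 22  → match P6@[28:33]
pos 34 'c': at 16 (fail-walked)  → match P4@[30:34]
pos 35 'b': at 6 (fail-walked)  → match P1@[33:35],P7@[34:35]
pos 36 'a': at 10
pos 37 'a': at 7 (fail-walked)
pos 38 'b': at 8
pos 39 'a': at 9  → match P2@[37:39]
pos 40 'b': at 8 (fail-walked)
pos 41 'b': at 13 (fail-walked)
pos 42 'c': at 18 (fail-walked)
pos 43 'b': at 19  → match P7@[42:43]
pos 44 'b': at 20
pos 45 'a': at 21
pos 46 'c': at 22  → match P6@[41:46]
pos 47 'c': at 16 (fail-walked)  → match P4@[43:47]
pos 48 'b': at 6 (fail-walked)  → match P1@[46:48],P7@[47:48]
pos 49 'a': at 10
pos 50 'a': at 7 (fail-walked)
pos 51 'b': at 8
pos 52 'a': at 9  → match P2@[50:52]
pos 53 'c': at 1 (fail-walked)
pos 54 'b': at 2  → match P7@[53:54]
pos 55 'b': at 13 (fail-walked)
pos 56 'a': at 14
pos 57 'b': at 8 (fail-walked)
pos 58 'c': at 17  → match P5@[56:58]

Result: [[2,1],[2,7],[6,2],[10,1],[10,7],[12,0],[12,7],[15,5],[16,7],[19,1],[19,7],[21,0],[21,7],[23,0],[23,7],[25,0],[25,7],[28,7],[30,0],[30,7],[33,6],[34,4],[35,1],[35,7],[39,2],[43,7],[46,6],[47,4],[48,1],[48,7],[52,2],[54,7],[58,5]]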